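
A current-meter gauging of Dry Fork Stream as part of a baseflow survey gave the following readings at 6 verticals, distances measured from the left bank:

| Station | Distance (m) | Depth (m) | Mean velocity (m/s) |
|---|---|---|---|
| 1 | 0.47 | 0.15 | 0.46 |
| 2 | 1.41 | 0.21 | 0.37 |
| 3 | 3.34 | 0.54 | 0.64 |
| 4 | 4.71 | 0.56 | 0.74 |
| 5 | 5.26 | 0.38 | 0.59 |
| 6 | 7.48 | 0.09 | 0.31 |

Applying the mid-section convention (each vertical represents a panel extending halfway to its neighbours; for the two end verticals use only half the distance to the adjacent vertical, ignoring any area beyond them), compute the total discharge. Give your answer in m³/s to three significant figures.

w_1 = (1.41 − 0.47)/2 = 0.47 m; q_1 = 0.46 × 0.15 × 0.47 = 0.03243 m³/s
w_2 = (3.34 − 0.47)/2 = 1.435 m; q_2 = 0.37 × 0.21 × 1.435 = 0.1115 m³/s
w_3 = (4.71 − 1.41)/2 = 1.65 m; q_3 = 0.64 × 0.54 × 1.65 = 0.5702 m³/s
w_4 = (5.26 − 3.34)/2 = 0.96 m; q_4 = 0.74 × 0.56 × 0.96 = 0.3978 m³/s
w_5 = (7.48 − 4.71)/2 = 1.385 m; q_5 = 0.59 × 0.38 × 1.385 = 0.3105 m³/s
w_6 = (7.48 − 5.26)/2 = 1.11 m; q_6 = 0.31 × 0.09 × 1.11 = 0.03097 m³/s
Q = Σ qᵢ = 1.453 m³/s

1.45 m³/s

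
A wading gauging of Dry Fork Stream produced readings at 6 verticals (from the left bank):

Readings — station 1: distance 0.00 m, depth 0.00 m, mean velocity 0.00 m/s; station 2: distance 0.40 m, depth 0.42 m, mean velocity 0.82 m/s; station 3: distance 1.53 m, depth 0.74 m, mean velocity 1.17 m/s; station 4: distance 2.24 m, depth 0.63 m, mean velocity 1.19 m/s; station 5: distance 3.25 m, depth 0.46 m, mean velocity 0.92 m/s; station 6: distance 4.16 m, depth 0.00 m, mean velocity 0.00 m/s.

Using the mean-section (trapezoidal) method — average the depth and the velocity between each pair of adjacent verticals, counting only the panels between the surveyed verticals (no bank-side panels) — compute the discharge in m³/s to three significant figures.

Panel 1-2: Δb = 0.4 m, d̄ = (0.00+0.42)/2 = 0.21, v̄ = (0.00+0.82)/2 = 0.41 → q = 0.4×0.21×0.41 = 0.03444 m³/s
Panel 2-3: Δb = 1.13 m, d̄ = (0.42+0.74)/2 = 0.58, v̄ = (0.82+1.17)/2 = 0.995 → q = 1.13×0.58×0.995 = 0.6521 m³/s
Panel 3-4: Δb = 0.71 m, d̄ = (0.74+0.63)/2 = 0.685, v̄ = (1.17+1.19)/2 = 1.18 → q = 0.71×0.685×1.18 = 0.5739 m³/s
Panel 4-5: Δb = 1.01 m, d̄ = (0.63+0.46)/2 = 0.545, v̄ = (1.19+0.92)/2 = 1.055 → q = 1.01×0.545×1.055 = 0.5807 m³/s
Panel 5-6: Δb = 0.91 m, d̄ = (0.46+0.00)/2 = 0.23, v̄ = (0.92+0.00)/2 = 0.46 → q = 0.91×0.23×0.46 = 0.09628 m³/s
Q = Σ q = 1.937 m³/s

1.94 m³/s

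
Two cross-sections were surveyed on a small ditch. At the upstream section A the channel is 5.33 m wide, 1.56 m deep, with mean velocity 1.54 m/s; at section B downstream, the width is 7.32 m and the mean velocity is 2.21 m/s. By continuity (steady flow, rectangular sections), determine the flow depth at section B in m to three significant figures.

Q = A₁V₁ = (5.33×1.56) × 1.54 = 12.80 m³/s
d₂ = Q/(b₂ V₂) = 12.80/(7.32×2.21) = 0.7915 m

0.792 m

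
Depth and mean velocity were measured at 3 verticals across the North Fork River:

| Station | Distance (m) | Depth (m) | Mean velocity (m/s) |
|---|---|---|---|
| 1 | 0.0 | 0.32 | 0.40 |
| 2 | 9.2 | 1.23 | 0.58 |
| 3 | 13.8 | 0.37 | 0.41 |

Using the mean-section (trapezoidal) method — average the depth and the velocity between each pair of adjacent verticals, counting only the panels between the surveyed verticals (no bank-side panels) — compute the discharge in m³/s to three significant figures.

Panel 1-2: Δb = 9.2 m, d̄ = (0.32+1.23)/2 = 0.775, v̄ = (0.40+0.58)/2 = 0.49 → q = 9.2×0.775×0.49 = 3.494 m³/s
Panel 2-3: Δb = 4.6 m, d̄ = (1.23+0.37)/2 = 0.8, v̄ = (0.58+0.41)/2 = 0.495 → q = 4.6×0.8×0.495 = 1.822 m³/s
Q = Σ q = 5.315 m³/s

5.32 m³/s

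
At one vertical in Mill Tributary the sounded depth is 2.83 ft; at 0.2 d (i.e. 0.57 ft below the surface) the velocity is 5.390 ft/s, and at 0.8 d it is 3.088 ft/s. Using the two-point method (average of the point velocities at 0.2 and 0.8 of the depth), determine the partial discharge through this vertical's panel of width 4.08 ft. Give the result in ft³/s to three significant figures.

48.9 ft³/s

v̄ = (5.390 + 3.088) / 2 = 4.239 ft/s
q = v̄ × d × w = 4.239 × 2.83 × 4.08 = 48.95 ft³/s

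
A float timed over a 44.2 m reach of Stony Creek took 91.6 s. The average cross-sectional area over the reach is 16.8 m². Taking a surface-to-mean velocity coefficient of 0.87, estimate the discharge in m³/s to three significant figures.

7.05 m³/s

v_surface = L / t̄ = 44.2 / 91.6 = 0.4825 m/s
v_mean = 0.87 × 0.4825 = 0.4198 m/s
Q = A × v_mean = 16.8 × 0.4198 = 7.053 m³/s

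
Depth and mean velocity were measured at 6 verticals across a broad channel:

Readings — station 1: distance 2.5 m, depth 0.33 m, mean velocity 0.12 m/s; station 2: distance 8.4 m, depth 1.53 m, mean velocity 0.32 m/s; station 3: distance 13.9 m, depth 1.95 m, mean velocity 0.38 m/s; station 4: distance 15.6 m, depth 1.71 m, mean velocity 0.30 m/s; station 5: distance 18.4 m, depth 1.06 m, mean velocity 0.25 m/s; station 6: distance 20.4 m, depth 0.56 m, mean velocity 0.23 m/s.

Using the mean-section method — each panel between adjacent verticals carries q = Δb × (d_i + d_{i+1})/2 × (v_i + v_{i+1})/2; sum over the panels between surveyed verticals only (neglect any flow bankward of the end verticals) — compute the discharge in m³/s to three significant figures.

Panel 1-2: Δb = 5.9 m, d̄ = (0.33+1.53)/2 = 0.93, v̄ = (0.12+0.32)/2 = 0.22 → q = 5.9×0.93×0.22 = 1.207 m³/s
Panel 2-3: Δb = 5.5 m, d̄ = (1.53+1.95)/2 = 1.74, v̄ = (0.32+0.38)/2 = 0.35 → q = 5.5×1.74×0.35 = 3.350 m³/s
Panel 3-4: Δb = 1.7 m, d̄ = (1.95+1.71)/2 = 1.83, v̄ = (0.38+0.30)/2 = 0.34 → q = 1.7×1.83×0.34 = 1.058 m³/s
Panel 4-5: Δb = 2.8 m, d̄ = (1.71+1.06)/2 = 1.385, v̄ = (0.30+0.25)/2 = 0.275 → q = 2.8×1.385×0.275 = 1.066 m³/s
Panel 5-6: Δb = 2 m, d̄ = (1.06+0.56)/2 = 0.81, v̄ = (0.25+0.23)/2 = 0.24 → q = 2×0.81×0.24 = 0.3888 m³/s
Q = Σ q = 7.070 m³/s

7.07 m³/s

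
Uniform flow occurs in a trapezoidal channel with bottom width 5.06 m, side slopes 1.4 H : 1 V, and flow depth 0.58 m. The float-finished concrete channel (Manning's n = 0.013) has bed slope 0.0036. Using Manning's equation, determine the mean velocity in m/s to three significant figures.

2.84 m/s

A = (b + z·y)·y = (5.06 + 1.4×0.58)×0.58 = 3.406 m²
P = b + 2y√(1+z²) = 5.06 + 2×0.58×√(1+1.4²) = 7.056 m
R = A/P = 3.406/7.056 = 0.4827 m
Q = (1/n)·A·R^(2/3)·S^(1/2) = (1/0.013) × 3.406 × 0.4827^(2/3) × 0.0036^(1/2) = 9.672 m³/s
V = Q/A = 9.672/3.406 = 2.840 m/s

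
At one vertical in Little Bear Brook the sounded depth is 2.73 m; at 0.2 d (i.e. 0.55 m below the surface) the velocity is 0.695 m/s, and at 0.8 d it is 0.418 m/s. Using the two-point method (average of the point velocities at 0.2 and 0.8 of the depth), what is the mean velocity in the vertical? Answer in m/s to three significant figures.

0.557 m/s

v̄ = (0.695 + 0.418) / 2 = 0.5565 m/s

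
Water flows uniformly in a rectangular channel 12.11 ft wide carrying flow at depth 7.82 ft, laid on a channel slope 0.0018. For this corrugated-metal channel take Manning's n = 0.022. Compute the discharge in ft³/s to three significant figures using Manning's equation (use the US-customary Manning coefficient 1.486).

615 ft³/s

A = b·y = 12.11 × 7.82 = 94.70 ft²
P = b + 2y = 12.11 + 2×7.82 = 27.75 ft
R = A/P = 94.70/27.75 = 3.413 ft
Q = (1.486/n)·A·R^(2/3)·S^(1/2) = (1.486/0.022) × 94.70 × 3.413^(2/3) × 0.0018^(1/2) = 615.1 ft³/s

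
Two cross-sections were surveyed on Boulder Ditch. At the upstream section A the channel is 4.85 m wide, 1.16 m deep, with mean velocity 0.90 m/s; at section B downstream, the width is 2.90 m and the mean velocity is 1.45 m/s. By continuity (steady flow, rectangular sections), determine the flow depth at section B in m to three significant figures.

Q = A₁V₁ = (4.85×1.16) × 0.90 = 5.063 m³/s
d₂ = Q/(b₂ V₂) = 5.063/(2.90×1.45) = 1.204 m

1.20 m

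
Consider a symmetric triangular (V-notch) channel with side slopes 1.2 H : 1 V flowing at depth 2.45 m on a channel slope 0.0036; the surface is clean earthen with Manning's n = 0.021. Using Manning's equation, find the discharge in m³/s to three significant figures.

19.8 m³/s

A = z·y² = 1.2×2.45² = 7.203 m²
P = 2y√(1+z²) = 2×2.45×√(1+1.2²) = 7.654 m
R = A/P = 7.203/7.654 = 0.9411 m
Q = (1/n)·A·R^(2/3)·S^(1/2) = (1/0.021) × 7.203 × 0.9411^(2/3) × 0.0036^(1/2) = 19.76 m³/s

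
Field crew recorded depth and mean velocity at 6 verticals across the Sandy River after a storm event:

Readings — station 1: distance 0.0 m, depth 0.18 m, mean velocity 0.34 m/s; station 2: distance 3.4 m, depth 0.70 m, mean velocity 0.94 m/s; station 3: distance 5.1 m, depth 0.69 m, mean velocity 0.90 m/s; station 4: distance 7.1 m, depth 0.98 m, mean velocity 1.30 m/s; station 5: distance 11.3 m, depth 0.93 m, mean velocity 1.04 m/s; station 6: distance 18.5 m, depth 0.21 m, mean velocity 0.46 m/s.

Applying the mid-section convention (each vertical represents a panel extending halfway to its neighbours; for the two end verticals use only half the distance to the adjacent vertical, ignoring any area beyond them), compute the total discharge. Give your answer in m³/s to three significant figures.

w_1 = (3.4 − 0.0)/2 = 1.7 m; q_1 = 0.34 × 0.18 × 1.7 = 0.1040 m³/s
w_2 = (5.1 − 0.0)/2 = 2.55 m; q_2 = 0.94 × 0.70 × 2.55 = 1.678 m³/s
w_3 = (7.1 − 3.4)/2 = 1.85 m; q_3 = 0.90 × 0.69 × 1.85 = 1.149 m³/s
w_4 = (11.3 − 5.1)/2 = 3.1 m; q_4 = 1.30 × 0.98 × 3.1 = 3.949 m³/s
w_5 = (18.5 − 7.1)/2 = 5.7 m; q_5 = 1.04 × 0.93 × 5.7 = 5.513 m³/s
w_6 = (18.5 − 11.3)/2 = 3.6 m; q_6 = 0.46 × 0.21 × 3.6 = 0.3478 m³/s
Q = Σ qᵢ = 12.74 m³/s

12.7 m³/s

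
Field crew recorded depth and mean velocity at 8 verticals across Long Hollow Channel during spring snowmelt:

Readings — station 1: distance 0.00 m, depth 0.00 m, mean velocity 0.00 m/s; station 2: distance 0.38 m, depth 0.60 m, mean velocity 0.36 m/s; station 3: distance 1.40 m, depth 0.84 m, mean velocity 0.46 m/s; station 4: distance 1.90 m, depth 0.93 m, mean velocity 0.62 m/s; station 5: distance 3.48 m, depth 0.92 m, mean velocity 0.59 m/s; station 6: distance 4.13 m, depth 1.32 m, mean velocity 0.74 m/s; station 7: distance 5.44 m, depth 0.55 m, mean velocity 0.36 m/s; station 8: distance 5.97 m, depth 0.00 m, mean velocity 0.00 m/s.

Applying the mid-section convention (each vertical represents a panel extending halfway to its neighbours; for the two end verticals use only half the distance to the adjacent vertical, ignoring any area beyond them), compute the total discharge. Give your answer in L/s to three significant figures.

2790 L/s

w_2 = (1.40 − 0.00)/2 = 0.7 m; q_2 = 0.36 × 0.60 × 0.7 = 0.1512 m³/s
w_3 = (1.90 − 0.38)/2 = 0.76 m; q_3 = 0.46 × 0.84 × 0.76 = 0.2937 m³/s
w_4 = (3.48 − 1.40)/2 = 1.04 m; q_4 = 0.62 × 0.93 × 1.04 = 0.5997 m³/s
w_5 = (4.13 − 1.90)/2 = 1.115 m; q_5 = 0.59 × 0.92 × 1.115 = 0.6052 m³/s
w_6 = (5.44 − 3.48)/2 = 0.98 m; q_6 = 0.74 × 1.32 × 0.98 = 0.9573 m³/s
w_7 = (5.97 − 4.13)/2 = 0.92 m; q_7 = 0.36 × 0.55 × 0.92 = 0.1822 m³/s
Stations 1, 8 contribute zero (depth or velocity is 0).
Q = Σ qᵢ = 2.789 m³/s
= 2.789 × 1000 = 2789 L/s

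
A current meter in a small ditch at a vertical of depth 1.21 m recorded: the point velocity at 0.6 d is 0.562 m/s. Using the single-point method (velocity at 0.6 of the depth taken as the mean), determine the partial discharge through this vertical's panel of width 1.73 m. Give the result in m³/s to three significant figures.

v̄ = v₀.₆ = 0.562 m/s
q = v̄ × d × w = 0.5620 × 1.21 × 1.73 = 1.176 m³/s

1.18 m³/s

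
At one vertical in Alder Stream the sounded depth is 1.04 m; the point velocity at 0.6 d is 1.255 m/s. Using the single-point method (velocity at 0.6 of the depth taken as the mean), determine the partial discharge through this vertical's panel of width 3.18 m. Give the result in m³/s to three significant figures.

v̄ = v₀.₆ = 1.255 m/s
q = v̄ × d × w = 1.255 × 1.04 × 3.18 = 4.151 m³/s

4.15 m³/s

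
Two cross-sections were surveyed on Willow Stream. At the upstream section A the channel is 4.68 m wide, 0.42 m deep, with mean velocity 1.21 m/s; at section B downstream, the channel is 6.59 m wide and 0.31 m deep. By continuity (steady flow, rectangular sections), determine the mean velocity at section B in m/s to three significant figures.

1.16 m/s

Q = A₁V₁ = (4.68×0.42) × 1.21 = 2.378 m³/s
A₂ = 6.59 × 0.31 = 2.043 m²
V₂ = Q/A₂ = 2.378/2.043 = 1.164 m/s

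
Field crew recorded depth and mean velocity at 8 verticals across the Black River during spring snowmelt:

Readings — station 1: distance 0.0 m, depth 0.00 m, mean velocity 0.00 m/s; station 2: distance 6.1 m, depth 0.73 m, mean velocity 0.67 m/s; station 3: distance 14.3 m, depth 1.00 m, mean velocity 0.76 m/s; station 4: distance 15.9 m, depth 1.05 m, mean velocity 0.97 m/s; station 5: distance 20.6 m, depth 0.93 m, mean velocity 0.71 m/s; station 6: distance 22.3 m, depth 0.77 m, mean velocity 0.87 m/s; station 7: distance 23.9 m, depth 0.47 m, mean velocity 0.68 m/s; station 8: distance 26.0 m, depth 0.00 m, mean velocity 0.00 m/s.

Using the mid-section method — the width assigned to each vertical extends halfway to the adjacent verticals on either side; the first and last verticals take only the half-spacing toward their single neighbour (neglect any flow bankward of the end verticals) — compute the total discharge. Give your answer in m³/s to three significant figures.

14.2 m³/s

w_2 = (14.3 − 0.0)/2 = 7.15 m; q_2 = 0.67 × 0.73 × 7.15 = 3.497 m³/s
w_3 = (15.9 − 6.1)/2 = 4.9 m; q_3 = 0.76 × 1.00 × 4.9 = 3.724 m³/s
w_4 = (20.6 − 14.3)/2 = 3.15 m; q_4 = 0.97 × 1.05 × 3.15 = 3.208 m³/s
w_5 = (22.3 − 15.9)/2 = 3.2 m; q_5 = 0.71 × 0.93 × 3.2 = 2.113 m³/s
w_6 = (23.9 − 20.6)/2 = 1.65 m; q_6 = 0.87 × 0.77 × 1.65 = 1.105 m³/s
w_7 = (26.0 − 22.3)/2 = 1.85 m; q_7 = 0.68 × 0.47 × 1.85 = 0.5913 m³/s
Stations 1, 8 contribute zero (depth or velocity is 0).
Q = Σ qᵢ = 14.24 m³/s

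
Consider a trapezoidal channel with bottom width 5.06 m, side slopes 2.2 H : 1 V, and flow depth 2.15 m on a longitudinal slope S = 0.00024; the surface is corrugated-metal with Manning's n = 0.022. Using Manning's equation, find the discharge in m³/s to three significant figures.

A = (b + z·y)·y = (5.06 + 2.2×2.15)×2.15 = 21.05 m²
P = b + 2y√(1+z²) = 5.06 + 2×2.15×√(1+2.2²) = 15.45 m
R = A/P = 21.05/15.45 = 1.362 m
Q = (1/n)·A·R^(2/3)·S^(1/2) = (1/0.022) × 21.05 × 1.362^(2/3) × 0.00024^(1/2) = 18.21 m³/s

18.2 m³/s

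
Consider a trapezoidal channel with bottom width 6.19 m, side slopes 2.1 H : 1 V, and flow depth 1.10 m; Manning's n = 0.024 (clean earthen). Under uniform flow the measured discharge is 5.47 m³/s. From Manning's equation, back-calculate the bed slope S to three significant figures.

0.000254

A = (b + z·y)·y = (6.19 + 2.1×1.10)×1.10 = 9.350 m²
P = b + 2y√(1+z²) = 6.19 + 2×1.10×√(1+2.1²) = 11.31 m
R = A/P = 9.350/11.31 = 0.8269 m
S = (Q·n / (1·A·R^(2/3)))² = (5.47×0.024 / (1×9.350×0.8810))² = 0.0002540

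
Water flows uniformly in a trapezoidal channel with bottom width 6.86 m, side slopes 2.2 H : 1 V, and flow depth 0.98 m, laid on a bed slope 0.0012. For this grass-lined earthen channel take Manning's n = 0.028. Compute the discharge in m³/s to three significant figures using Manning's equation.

9.12 m³/s

A = (b + z·y)·y = (6.86 + 2.2×0.98)×0.98 = 8.836 m²
P = b + 2y√(1+z²) = 6.86 + 2×0.98×√(1+2.2²) = 11.60 m
R = A/P = 8.836/11.60 = 0.7619 m
Q = (1/n)·A·R^(2/3)·S^(1/2) = (1/0.028) × 8.836 × 0.7619^(2/3) × 0.0012^(1/2) = 9.119 m³/s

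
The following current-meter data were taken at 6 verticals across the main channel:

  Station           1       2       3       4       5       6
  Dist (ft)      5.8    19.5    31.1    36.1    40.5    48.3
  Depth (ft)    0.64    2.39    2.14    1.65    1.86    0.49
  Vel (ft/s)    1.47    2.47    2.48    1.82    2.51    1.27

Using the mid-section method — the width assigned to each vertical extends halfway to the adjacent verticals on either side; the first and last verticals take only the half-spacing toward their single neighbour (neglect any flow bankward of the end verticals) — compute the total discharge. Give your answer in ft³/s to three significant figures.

w_1 = (19.5 − 5.8)/2 = 6.85 ft; q_1 = 1.47 × 0.64 × 6.85 = 6.444 ft³/s
w_2 = (31.1 − 5.8)/2 = 12.65 ft; q_2 = 2.47 × 2.39 × 12.65 = 74.68 ft³/s
w_3 = (36.1 − 19.5)/2 = 8.3 ft; q_3 = 2.48 × 2.14 × 8.3 = 44.05 ft³/s
w_4 = (40.5 − 31.1)/2 = 4.7 ft; q_4 = 1.82 × 1.65 × 4.7 = 14.11 ft³/s
w_5 = (48.3 − 36.1)/2 = 6.1 ft; q_5 = 2.51 × 1.86 × 6.1 = 28.48 ft³/s
w_6 = (48.3 − 40.5)/2 = 3.9 ft; q_6 = 1.27 × 0.49 × 3.9 = 2.427 ft³/s
Q = Σ qᵢ = 170.2 ft³/s

170 ft³/s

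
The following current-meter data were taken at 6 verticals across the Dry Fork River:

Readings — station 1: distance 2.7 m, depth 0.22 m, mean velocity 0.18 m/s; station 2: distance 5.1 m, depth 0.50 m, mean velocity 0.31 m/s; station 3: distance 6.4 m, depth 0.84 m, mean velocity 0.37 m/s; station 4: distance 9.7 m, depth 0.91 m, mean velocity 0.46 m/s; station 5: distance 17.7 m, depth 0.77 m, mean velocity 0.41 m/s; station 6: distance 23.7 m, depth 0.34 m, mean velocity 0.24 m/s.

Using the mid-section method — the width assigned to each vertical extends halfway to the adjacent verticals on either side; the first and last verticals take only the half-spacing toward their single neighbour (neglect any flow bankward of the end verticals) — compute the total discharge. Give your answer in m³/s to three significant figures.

5.87 m³/s

w_1 = (5.1 − 2.7)/2 = 1.2 m; q_1 = 0.18 × 0.22 × 1.2 = 0.04752 m³/s
w_2 = (6.4 − 2.7)/2 = 1.85 m; q_2 = 0.31 × 0.50 × 1.85 = 0.2868 m³/s
w_3 = (9.7 − 5.1)/2 = 2.3 m; q_3 = 0.37 × 0.84 × 2.3 = 0.7148 m³/s
w_4 = (17.7 − 6.4)/2 = 5.65 m; q_4 = 0.46 × 0.91 × 5.65 = 2.365 m³/s
w_5 = (23.7 − 9.7)/2 = 7 m; q_5 = 0.41 × 0.77 × 7 = 2.210 m³/s
w_6 = (23.7 − 17.7)/2 = 3 m; q_6 = 0.24 × 0.34 × 3 = 0.2448 m³/s
Q = Σ qᵢ = 5.869 m³/s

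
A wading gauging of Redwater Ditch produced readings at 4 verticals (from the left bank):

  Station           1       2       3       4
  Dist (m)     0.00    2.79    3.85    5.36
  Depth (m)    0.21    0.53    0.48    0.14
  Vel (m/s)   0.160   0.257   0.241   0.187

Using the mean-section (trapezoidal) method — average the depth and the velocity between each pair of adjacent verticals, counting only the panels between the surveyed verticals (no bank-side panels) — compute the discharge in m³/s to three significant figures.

0.449 m³/s

Panel 1-2: Δb = 2.79 m, d̄ = (0.21+0.53)/2 = 0.37, v̄ = (0.160+0.257)/2 = 0.2085 → q = 2.79×0.37×0.2085 = 0.2152 m³/s
Panel 2-3: Δb = 1.06 m, d̄ = (0.53+0.48)/2 = 0.505, v̄ = (0.257+0.241)/2 = 0.249 → q = 1.06×0.505×0.249 = 0.1333 m³/s
Panel 3-4: Δb = 1.51 m, d̄ = (0.48+0.14)/2 = 0.31, v̄ = (0.241+0.187)/2 = 0.214 → q = 1.51×0.31×0.214 = 0.1002 m³/s
Q = Σ q = 0.4487 m³/s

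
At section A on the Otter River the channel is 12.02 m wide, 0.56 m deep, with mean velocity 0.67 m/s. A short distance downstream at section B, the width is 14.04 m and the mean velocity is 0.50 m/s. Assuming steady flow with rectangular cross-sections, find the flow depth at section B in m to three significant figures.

0.642 m

Q = A₁V₁ = (12.02×0.56) × 0.67 = 4.510 m³/s
d₂ = Q/(b₂ V₂) = 4.510/(14.04×0.50) = 0.6424 m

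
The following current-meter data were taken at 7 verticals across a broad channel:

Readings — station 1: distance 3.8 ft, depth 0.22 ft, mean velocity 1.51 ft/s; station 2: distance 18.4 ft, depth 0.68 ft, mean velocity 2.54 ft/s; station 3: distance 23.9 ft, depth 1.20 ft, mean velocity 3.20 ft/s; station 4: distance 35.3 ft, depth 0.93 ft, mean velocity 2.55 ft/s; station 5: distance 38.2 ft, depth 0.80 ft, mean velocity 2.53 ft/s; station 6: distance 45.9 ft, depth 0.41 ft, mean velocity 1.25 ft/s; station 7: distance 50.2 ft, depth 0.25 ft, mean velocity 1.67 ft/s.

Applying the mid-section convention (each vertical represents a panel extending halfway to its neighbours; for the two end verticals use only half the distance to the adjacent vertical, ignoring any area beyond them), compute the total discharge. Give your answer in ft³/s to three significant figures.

83.9 ft³/s

w_1 = (18.4 − 3.8)/2 = 7.3 ft; q_1 = 1.51 × 0.22 × 7.3 = 2.425 ft³/s
w_2 = (23.9 − 3.8)/2 = 10.05 ft; q_2 = 2.54 × 0.68 × 10.05 = 17.36 ft³/s
w_3 = (35.3 − 18.4)/2 = 8.45 ft; q_3 = 3.20 × 1.20 × 8.45 = 32.45 ft³/s
w_4 = (38.2 − 23.9)/2 = 7.15 ft; q_4 = 2.55 × 0.93 × 7.15 = 16.96 ft³/s
w_5 = (45.9 − 35.3)/2 = 5.3 ft; q_5 = 2.53 × 0.80 × 5.3 = 10.73 ft³/s
w_6 = (50.2 − 38.2)/2 = 6 ft; q_6 = 1.25 × 0.41 × 6 = 3.075 ft³/s
w_7 = (50.2 − 45.9)/2 = 2.15 ft; q_7 = 1.67 × 0.25 × 2.15 = 0.8976 ft³/s
Q = Σ qᵢ = 83.89 ft³/s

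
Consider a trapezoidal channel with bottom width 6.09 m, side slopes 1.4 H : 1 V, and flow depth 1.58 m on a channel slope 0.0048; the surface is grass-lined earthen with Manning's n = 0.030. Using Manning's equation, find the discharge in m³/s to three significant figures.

A = (b + z·y)·y = (6.09 + 1.4×1.58)×1.58 = 13.12 m²
P = b + 2y√(1+z²) = 6.09 + 2×1.58×√(1+1.4²) = 11.53 m
R = A/P = 13.12/11.53 = 1.138 m
Q = (1/n)·A·R^(2/3)·S^(1/2) = (1/0.030) × 13.12 × 1.138^(2/3) × 0.0048^(1/2) = 33.02 m³/s

33.0 m³/s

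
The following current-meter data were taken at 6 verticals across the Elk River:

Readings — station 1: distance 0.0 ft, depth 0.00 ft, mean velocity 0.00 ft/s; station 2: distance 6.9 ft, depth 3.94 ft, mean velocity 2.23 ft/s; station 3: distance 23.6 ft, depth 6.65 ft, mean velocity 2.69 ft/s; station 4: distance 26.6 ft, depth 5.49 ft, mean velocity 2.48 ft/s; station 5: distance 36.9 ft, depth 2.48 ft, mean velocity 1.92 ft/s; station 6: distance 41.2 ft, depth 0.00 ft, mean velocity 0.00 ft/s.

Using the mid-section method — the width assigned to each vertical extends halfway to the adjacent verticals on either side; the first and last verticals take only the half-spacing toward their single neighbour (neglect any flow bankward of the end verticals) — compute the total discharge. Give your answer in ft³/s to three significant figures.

405 ft³/s

w_2 = (23.6 − 0.0)/2 = 11.8 ft; q_2 = 2.23 × 3.94 × 11.8 = 103.7 ft³/s
w_3 = (26.6 − 6.9)/2 = 9.85 ft; q_3 = 2.69 × 6.65 × 9.85 = 176.2 ft³/s
w_4 = (36.9 − 23.6)/2 = 6.65 ft; q_4 = 2.48 × 5.49 × 6.65 = 90.54 ft³/s
w_5 = (41.2 − 26.6)/2 = 7.3 ft; q_5 = 1.92 × 2.48 × 7.3 = 34.76 ft³/s
Stations 1, 6 contribute zero (depth or velocity is 0).
Q = Σ qᵢ = 405.2 ft³/s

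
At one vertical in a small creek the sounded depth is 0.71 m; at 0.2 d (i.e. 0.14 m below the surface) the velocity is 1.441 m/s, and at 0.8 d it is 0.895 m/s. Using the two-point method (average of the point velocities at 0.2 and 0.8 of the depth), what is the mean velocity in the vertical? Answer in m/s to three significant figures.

1.17 m/s

v̄ = (1.441 + 0.895) / 2 = 1.168 m/s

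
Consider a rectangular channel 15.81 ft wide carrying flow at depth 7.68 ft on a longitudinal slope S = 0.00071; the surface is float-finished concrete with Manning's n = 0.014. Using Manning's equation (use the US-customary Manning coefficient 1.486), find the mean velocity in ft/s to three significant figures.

A = b·y = 15.81 × 7.68 = 121.4 ft²
P = b + 2y = 15.81 + 2×7.68 = 31.17 ft
R = A/P = 121.4/31.17 = 3.895 ft
Q = (1.486/n)·A·R^(2/3)·S^(1/2) = (1.486/0.014) × 121.4 × 3.895^(2/3) × 0.00071^(1/2) = 850.2 ft³/s
V = Q/A = 850.2/121.4 = 7.002 ft/s

7.00 ft/s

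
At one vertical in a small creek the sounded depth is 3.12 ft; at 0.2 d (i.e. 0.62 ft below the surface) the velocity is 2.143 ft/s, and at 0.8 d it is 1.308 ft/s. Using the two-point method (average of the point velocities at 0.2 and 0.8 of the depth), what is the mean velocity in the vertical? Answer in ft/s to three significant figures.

1.73 ft/s

v̄ = (2.143 + 1.308) / 2 = 1.726 ft/s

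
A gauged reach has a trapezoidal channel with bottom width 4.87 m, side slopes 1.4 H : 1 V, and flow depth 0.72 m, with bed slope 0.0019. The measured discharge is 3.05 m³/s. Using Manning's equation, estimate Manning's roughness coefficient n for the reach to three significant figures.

0.0419

A = (b + z·y)·y = (4.87 + 1.4×0.72)×0.72 = 4.232 m²
P = b + 2y√(1+z²) = 4.87 + 2×0.72×√(1+1.4²) = 7.347 m
R = A/P = 4.232/7.347 = 0.5760 m
n = (1/Q)·A·R^(2/3)·S^(1/2) = (1/3.05) × 4.232 × 0.6923 × 0.04359 = 0.04187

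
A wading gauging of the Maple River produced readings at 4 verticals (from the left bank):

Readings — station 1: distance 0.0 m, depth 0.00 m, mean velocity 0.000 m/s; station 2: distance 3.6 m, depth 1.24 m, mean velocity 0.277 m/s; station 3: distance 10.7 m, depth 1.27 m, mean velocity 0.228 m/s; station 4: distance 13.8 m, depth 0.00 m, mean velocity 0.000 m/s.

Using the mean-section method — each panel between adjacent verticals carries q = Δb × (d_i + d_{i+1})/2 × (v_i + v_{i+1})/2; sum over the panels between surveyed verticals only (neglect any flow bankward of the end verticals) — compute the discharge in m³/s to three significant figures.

2.78 m³/s

Panel 1-2: Δb = 3.6 m, d̄ = (0.00+1.24)/2 = 0.62, v̄ = (0.000+0.277)/2 = 0.1385 → q = 3.6×0.62×0.1385 = 0.3091 m³/s
Panel 2-3: Δb = 7.1 m, d̄ = (1.24+1.27)/2 = 1.255, v̄ = (0.277+0.228)/2 = 0.2525 → q = 7.1×1.255×0.2525 = 2.250 m³/s
Panel 3-4: Δb = 3.1 m, d̄ = (1.27+0.00)/2 = 0.635, v̄ = (0.228+0.000)/2 = 0.114 → q = 3.1×0.635×0.114 = 0.2244 m³/s
Q = Σ q = 2.783 m³/s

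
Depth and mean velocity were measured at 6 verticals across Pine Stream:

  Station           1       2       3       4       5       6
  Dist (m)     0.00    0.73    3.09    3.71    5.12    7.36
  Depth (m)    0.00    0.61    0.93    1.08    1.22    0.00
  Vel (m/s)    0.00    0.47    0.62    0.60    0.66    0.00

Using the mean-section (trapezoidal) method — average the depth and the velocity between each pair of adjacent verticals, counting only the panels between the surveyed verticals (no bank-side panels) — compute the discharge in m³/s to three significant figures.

2.90 m³/s

Panel 1-2: Δb = 0.73 m, d̄ = (0.00+0.61)/2 = 0.305, v̄ = (0.00+0.47)/2 = 0.235 → q = 0.73×0.305×0.235 = 0.05232 m³/s
Panel 2-3: Δb = 2.36 m, d̄ = (0.61+0.93)/2 = 0.77, v̄ = (0.47+0.62)/2 = 0.545 → q = 2.36×0.77×0.545 = 0.9904 m³/s
Panel 3-4: Δb = 0.62 m, d̄ = (0.93+1.08)/2 = 1.005, v̄ = (0.62+0.60)/2 = 0.61 → q = 0.62×1.005×0.61 = 0.3801 m³/s
Panel 4-5: Δb = 1.41 m, d̄ = (1.08+1.22)/2 = 1.15, v̄ = (0.60+0.66)/2 = 0.63 → q = 1.41×1.15×0.63 = 1.022 m³/s
Panel 5-6: Δb = 2.24 m, d̄ = (1.22+0.00)/2 = 0.61, v̄ = (0.66+0.00)/2 = 0.33 → q = 2.24×0.61×0.33 = 0.4509 m³/s
Q = Σ q = 2.895 m³/s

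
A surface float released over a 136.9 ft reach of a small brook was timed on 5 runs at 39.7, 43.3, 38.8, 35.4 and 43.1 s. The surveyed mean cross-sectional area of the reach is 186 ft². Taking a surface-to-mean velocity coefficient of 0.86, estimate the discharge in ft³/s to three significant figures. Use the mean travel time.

t̄ = (39.7 + 43.3 + 38.8 + 35.4 + 43.1) / 5 = 40.06 s
v_surface = L / t̄ = 136.9 / 40.06 = 3.417 ft/s
v_mean = 0.86 × 3.417 = 2.939 ft/s
Q = A × v_mean = 186 × 2.939 = 546.6 ft³/s

547 ft³/s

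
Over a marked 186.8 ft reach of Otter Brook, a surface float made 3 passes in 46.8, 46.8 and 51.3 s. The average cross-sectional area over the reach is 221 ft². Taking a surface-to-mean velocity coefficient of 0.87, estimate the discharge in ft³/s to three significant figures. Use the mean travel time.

t̄ = (46.8 + 46.8 + 51.3) / 3 = 48.3 s
v_surface = L / t̄ = 186.8 / 48.3 = 3.867 ft/s
v_mean = 0.87 × 3.867 = 3.365 ft/s
Q = A × v_mean = 221 × 3.365 = 743.6 ft³/s

744 ft³/s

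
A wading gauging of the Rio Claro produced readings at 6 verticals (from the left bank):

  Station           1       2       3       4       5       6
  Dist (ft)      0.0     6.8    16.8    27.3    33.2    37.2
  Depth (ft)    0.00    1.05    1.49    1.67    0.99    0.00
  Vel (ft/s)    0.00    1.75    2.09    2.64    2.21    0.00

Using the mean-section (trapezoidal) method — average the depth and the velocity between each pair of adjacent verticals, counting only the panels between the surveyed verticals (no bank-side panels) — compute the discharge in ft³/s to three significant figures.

88.0 ft³/s

Panel 1-2: Δb = 6.8 ft, d̄ = (0.00+1.05)/2 = 0.525, v̄ = (0.00+1.75)/2 = 0.875 → q = 6.8×0.525×0.875 = 3.124 ft³/s
Panel 2-3: Δb = 10 ft, d̄ = (1.05+1.49)/2 = 1.27, v̄ = (1.75+2.09)/2 = 1.92 → q = 10×1.27×1.92 = 24.38 ft³/s
Panel 3-4: Δb = 10.5 ft, d̄ = (1.49+1.67)/2 = 1.58, v̄ = (2.09+2.64)/2 = 2.365 → q = 10.5×1.58×2.365 = 39.24 ft³/s
Panel 4-5: Δb = 5.9 ft, d̄ = (1.67+0.99)/2 = 1.33, v̄ = (2.64+2.21)/2 = 2.425 → q = 5.9×1.33×2.425 = 19.03 ft³/s
Panel 5-6: Δb = 4 ft, d̄ = (0.99+0.00)/2 = 0.495, v̄ = (2.21+0.00)/2 = 1.105 → q = 4×0.495×1.105 = 2.188 ft³/s
Q = Σ q = 87.96 ft³/s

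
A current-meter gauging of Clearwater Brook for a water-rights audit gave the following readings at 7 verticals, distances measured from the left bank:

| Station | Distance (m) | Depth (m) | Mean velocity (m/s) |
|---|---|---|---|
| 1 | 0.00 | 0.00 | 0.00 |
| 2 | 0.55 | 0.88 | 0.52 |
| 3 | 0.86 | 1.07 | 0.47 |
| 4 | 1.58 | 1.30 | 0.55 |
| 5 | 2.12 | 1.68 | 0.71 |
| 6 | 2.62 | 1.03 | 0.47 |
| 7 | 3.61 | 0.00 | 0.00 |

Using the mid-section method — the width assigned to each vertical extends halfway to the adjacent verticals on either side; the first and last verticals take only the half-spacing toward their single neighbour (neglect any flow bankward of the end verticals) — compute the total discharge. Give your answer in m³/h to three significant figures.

6790 m³/h

w_2 = (0.86 − 0.00)/2 = 0.43 m; q_2 = 0.52 × 0.88 × 0.43 = 0.1968 m³/s
w_3 = (1.58 − 0.55)/2 = 0.515 m; q_3 = 0.47 × 1.07 × 0.515 = 0.2590 m³/s
w_4 = (2.12 − 0.86)/2 = 0.63 m; q_4 = 0.55 × 1.30 × 0.63 = 0.4505 m³/s
w_5 = (2.62 − 1.58)/2 = 0.52 m; q_5 = 0.71 × 1.68 × 0.52 = 0.6203 m³/s
w_6 = (3.61 − 2.12)/2 = 0.745 m; q_6 = 0.47 × 1.03 × 0.745 = 0.3607 m³/s
Stations 1, 7 contribute zero (depth or velocity is 0).
Q = Σ qᵢ = 1.887 m³/s
= 1.887 × 3600 = 6794 m³/h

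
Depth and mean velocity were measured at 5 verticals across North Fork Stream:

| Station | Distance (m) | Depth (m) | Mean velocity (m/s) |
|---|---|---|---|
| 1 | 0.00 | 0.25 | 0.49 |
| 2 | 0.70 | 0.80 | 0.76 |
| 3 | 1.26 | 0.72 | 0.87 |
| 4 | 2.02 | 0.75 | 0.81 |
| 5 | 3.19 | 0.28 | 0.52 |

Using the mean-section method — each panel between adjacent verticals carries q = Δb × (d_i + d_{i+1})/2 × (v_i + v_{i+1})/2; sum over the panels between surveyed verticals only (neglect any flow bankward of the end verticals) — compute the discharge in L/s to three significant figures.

Panel 1-2: Δb = 0.7 m, d̄ = (0.25+0.80)/2 = 0.525, v̄ = (0.49+0.76)/2 = 0.625 → q = 0.7×0.525×0.625 = 0.2297 m³/s
Panel 2-3: Δb = 0.56 m, d̄ = (0.80+0.72)/2 = 0.76, v̄ = (0.76+0.87)/2 = 0.815 → q = 0.56×0.76×0.815 = 0.3469 m³/s
Panel 3-4: Δb = 0.76 m, d̄ = (0.72+0.75)/2 = 0.735, v̄ = (0.87+0.81)/2 = 0.84 → q = 0.76×0.735×0.84 = 0.4692 m³/s
Panel 4-5: Δb = 1.17 m, d̄ = (0.75+0.28)/2 = 0.515, v̄ = (0.81+0.52)/2 = 0.665 → q = 1.17×0.515×0.665 = 0.4007 m³/s
Q = Σ q = 1.446 m³/s
= 1.446 × 1000 = 1446 L/s

1450 L/s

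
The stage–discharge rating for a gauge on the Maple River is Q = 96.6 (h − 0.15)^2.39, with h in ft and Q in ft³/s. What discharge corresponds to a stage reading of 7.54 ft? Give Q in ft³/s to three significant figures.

11500 ft³/s

Q = 96.6 × (7.54 − 0.15)^2.39 = 96.6 × 7.39^2.39 = 11510 ft³/s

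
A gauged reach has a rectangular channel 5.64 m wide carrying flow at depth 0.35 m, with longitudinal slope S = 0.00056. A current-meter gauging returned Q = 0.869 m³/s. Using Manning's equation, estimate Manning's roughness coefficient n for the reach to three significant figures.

0.0247

A = b·y = 5.64 × 0.35 = 1.974 m²
P = b + 2y = 5.64 + 2×0.35 = 6.340 m
R = A/P = 1.974/6.340 = 0.3114 m
n = (1/Q)·A·R^(2/3)·S^(1/2) = (1/0.869) × 1.974 × 0.4594 × 0.02366 = 0.02469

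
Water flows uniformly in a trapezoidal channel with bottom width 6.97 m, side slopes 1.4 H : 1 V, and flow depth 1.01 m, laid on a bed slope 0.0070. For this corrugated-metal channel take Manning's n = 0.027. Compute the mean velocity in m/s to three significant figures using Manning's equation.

A = (b + z·y)·y = (6.97 + 1.4×1.01)×1.01 = 8.468 m²
P = b + 2y√(1+z²) = 6.97 + 2×1.01×√(1+1.4²) = 10.45 m
R = A/P = 8.468/10.45 = 0.8107 m
Q = (1/n)·A·R^(2/3)·S^(1/2) = (1/0.027) × 8.468 × 0.8107^(2/3) × 0.0070^(1/2) = 22.81 m³/s
V = Q/A = 22.81/8.468 = 2.694 m/s

2.69 m/s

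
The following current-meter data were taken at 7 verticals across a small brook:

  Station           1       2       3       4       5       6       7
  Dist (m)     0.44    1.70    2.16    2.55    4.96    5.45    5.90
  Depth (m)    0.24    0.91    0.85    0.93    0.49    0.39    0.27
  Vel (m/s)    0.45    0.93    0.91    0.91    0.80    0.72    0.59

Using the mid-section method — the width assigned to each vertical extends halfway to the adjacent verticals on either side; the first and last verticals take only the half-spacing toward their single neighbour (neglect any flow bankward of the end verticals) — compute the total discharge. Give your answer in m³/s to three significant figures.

w_1 = (1.70 − 0.44)/2 = 0.63 m; q_1 = 0.45 × 0.24 × 0.63 = 0.06804 m³/s
w_2 = (2.16 − 0.44)/2 = 0.86 m; q_2 = 0.93 × 0.91 × 0.86 = 0.7278 m³/s
w_3 = (2.55 − 1.70)/2 = 0.425 m; q_3 = 0.91 × 0.85 × 0.425 = 0.3287 m³/s
w_4 = (4.96 − 2.16)/2 = 1.4 m; q_4 = 0.91 × 0.93 × 1.4 = 1.185 m³/s
w_5 = (5.45 − 2.55)/2 = 1.45 m; q_5 = 0.80 × 0.49 × 1.45 = 0.5684 m³/s
w_6 = (5.90 − 4.96)/2 = 0.47 m; q_6 = 0.72 × 0.39 × 0.47 = 0.1320 m³/s
w_7 = (5.90 − 5.45)/2 = 0.225 m; q_7 = 0.59 × 0.27 × 0.225 = 0.03584 m³/s
Q = Σ qᵢ = 3.046 m³/s

3.05 m³/s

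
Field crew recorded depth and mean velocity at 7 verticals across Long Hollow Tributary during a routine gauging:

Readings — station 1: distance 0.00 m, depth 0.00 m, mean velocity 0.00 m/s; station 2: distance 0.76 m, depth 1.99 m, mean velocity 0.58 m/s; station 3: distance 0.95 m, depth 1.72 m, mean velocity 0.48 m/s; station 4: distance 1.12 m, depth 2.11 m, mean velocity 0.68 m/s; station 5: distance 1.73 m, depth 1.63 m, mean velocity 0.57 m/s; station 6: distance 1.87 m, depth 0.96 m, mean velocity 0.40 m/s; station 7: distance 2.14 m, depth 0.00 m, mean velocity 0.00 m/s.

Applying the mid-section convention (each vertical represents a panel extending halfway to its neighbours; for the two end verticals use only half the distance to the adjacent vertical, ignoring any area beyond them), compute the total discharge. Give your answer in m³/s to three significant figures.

1.68 m³/s

w_2 = (0.95 − 0.00)/2 = 0.475 m; q_2 = 0.58 × 1.99 × 0.475 = 0.5482 m³/s
w_3 = (1.12 − 0.76)/2 = 0.18 m; q_3 = 0.48 × 1.72 × 0.18 = 0.1486 m³/s
w_4 = (1.73 − 0.95)/2 = 0.39 m; q_4 = 0.68 × 2.11 × 0.39 = 0.5596 m³/s
w_5 = (1.87 − 1.12)/2 = 0.375 m; q_5 = 0.57 × 1.63 × 0.375 = 0.3484 m³/s
w_6 = (2.14 − 1.73)/2 = 0.205 m; q_6 = 0.40 × 0.96 × 0.205 = 0.07872 m³/s
Stations 1, 7 contribute zero (depth or velocity is 0).
Q = Σ qᵢ = 1.684 m³/s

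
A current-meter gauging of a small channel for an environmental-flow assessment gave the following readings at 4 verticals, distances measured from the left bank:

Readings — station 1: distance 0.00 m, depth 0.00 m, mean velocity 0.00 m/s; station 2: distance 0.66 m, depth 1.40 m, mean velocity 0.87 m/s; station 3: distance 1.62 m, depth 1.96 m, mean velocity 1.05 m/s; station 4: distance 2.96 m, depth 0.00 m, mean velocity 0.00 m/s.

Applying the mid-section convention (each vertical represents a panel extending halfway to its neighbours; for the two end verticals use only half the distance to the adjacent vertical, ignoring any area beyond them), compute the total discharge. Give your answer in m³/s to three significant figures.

3.35 m³/s

w_2 = (1.62 − 0.00)/2 = 0.81 m; q_2 = 0.87 × 1.40 × 0.81 = 0.9866 m³/s
w_3 = (2.96 − 0.66)/2 = 1.15 m; q_3 = 1.05 × 1.96 × 1.15 = 2.367 m³/s
Stations 1, 4 contribute zero (depth or velocity is 0).
Q = Σ qᵢ = 3.353 m³/s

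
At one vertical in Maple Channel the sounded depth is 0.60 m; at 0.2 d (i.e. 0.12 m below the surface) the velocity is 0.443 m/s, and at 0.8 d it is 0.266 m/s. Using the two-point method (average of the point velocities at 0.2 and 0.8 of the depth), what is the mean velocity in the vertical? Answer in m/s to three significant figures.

0.355 m/s

v̄ = (0.443 + 0.266) / 2 = 0.3545 m/s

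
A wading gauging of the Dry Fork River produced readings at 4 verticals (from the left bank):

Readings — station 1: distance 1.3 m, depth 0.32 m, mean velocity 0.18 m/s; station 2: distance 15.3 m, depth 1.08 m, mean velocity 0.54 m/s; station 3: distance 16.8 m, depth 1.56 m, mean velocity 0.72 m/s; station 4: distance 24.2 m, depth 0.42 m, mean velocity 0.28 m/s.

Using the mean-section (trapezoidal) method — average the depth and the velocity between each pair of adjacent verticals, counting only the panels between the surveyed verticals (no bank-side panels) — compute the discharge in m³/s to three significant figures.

8.44 m³/s

Panel 1-2: Δb = 14 m, d̄ = (0.32+1.08)/2 = 0.7, v̄ = (0.18+0.54)/2 = 0.36 → q = 14×0.7×0.36 = 3.528 m³/s
Panel 2-3: Δb = 1.5 m, d̄ = (1.08+1.56)/2 = 1.32, v̄ = (0.54+0.72)/2 = 0.63 → q = 1.5×1.32×0.63 = 1.247 m³/s
Panel 3-4: Δb = 7.4 m, d̄ = (1.56+0.42)/2 = 0.99, v̄ = (0.72+0.28)/2 = 0.5 → q = 7.4×0.99×0.5 = 3.663 m³/s
Q = Σ q = 8.438 m³/s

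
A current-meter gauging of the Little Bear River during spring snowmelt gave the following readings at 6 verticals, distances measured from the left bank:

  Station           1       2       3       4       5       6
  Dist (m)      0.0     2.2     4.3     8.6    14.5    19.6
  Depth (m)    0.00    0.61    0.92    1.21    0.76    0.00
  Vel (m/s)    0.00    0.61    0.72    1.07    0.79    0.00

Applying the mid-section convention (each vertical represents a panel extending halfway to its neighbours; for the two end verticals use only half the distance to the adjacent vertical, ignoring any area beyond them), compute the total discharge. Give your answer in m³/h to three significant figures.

w_2 = (4.3 − 0.0)/2 = 2.15 m; q_2 = 0.61 × 0.61 × 2.15 = 0.8000 m³/s
w_3 = (8.6 − 2.2)/2 = 3.2 m; q_3 = 0.72 × 0.92 × 3.2 = 2.120 m³/s
w_4 = (14.5 − 4.3)/2 = 5.1 m; q_4 = 1.07 × 1.21 × 5.1 = 6.603 m³/s
w_5 = (19.6 − 8.6)/2 = 5.5 m; q_5 = 0.79 × 0.76 × 5.5 = 3.302 m³/s
Stations 1, 6 contribute zero (depth or velocity is 0).
Q = Σ qᵢ = 12.82 m³/s
= 12.82 × 3600 = 46170 m³/h

46200 m³/h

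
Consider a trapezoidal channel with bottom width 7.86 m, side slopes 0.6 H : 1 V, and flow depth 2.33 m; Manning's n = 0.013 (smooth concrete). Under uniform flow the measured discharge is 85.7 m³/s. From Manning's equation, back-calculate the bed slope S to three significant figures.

0.00140

A = (b + z·y)·y = (7.86 + 0.6×2.33)×2.33 = 21.57 m²
P = b + 2y√(1+z²) = 7.86 + 2×2.33×√(1+0.6²) = 13.29 m
R = A/P = 21.57/13.29 = 1.623 m
S = (Q·n / (1·A·R^(2/3)))² = (85.7×0.013 / (1×21.57×1.381))² = 0.001399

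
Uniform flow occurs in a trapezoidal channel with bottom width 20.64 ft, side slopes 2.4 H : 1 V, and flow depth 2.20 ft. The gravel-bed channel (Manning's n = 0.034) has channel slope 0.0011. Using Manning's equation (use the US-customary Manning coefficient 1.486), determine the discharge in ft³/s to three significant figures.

A = (b + z·y)·y = (20.64 + 2.4×2.20)×2.20 = 57.02 ft²
P = b + 2y√(1+z²) = 20.64 + 2×2.20×√(1+2.4²) = 32.08 ft
R = A/P = 57.02/32.08 = 1.778 ft
Q = (1.486/n)·A·R^(2/3)·S^(1/2) = (1.486/0.034) × 57.02 × 1.778^(2/3) × 0.0011^(1/2) = 121.3 ft³/s

121 ft³/s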